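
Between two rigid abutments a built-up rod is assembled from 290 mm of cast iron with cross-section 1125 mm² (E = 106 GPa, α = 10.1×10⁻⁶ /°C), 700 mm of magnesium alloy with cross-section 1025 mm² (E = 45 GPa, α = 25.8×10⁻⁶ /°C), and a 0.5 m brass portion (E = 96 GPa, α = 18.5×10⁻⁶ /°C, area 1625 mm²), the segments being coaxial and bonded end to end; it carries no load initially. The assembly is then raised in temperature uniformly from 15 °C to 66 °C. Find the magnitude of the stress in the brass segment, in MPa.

σ ≈ 45.6 MPa (compressive)

If the supports were absent, the total length change would be Σ αᵢΔT Lᵢ = 10.1×10⁻⁶×51×290 + 25.8×10⁻⁶×51×700 + 18.5×10⁻⁶×51×500 = 1.542 mm.
The walls prevent any net length change, so an axial force P (same in every segment) develops. Compatibility: P · Σ Lᵢ/(AᵢEᵢ) = δ_free.
The series flexibility is Σ Lᵢ/(AᵢEᵢ) = 290/(1125×106×10³) + 700/(1025×45×10³) + 500/(1625×96×10³) = 2.081×10⁻⁵ mm/N.
So P = 1.542 / 2.081×10⁻⁵ = 74.1 kN, compressive.
σ_{brass} = P / A = 74100 / 1625 = 45.6 MPa.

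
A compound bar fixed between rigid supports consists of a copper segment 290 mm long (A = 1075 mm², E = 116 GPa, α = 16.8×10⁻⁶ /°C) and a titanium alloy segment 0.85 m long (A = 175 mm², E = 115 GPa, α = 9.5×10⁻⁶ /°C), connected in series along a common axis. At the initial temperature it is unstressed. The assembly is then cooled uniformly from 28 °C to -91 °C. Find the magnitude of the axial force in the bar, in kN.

P ≈ 34.6 kN (tensile)

Free thermal contraction of the whole bar: Σ αᵢΔT Lᵢ = 16.8×10⁻⁶×119×290 + 9.5×10⁻⁶×119×850 = 1.541 mm.
The walls prevent any net length change, so an axial force P (same in every segment) develops. Compatibility: P · Σ Lᵢ/(AᵢEᵢ) = δ_free.
Σ Lᵢ/(AᵢEᵢ) = 290/(1075×116×10³) + 850/(175×115×10³) = 4.456×10⁻⁵ mm/N.
Hence P = δ_free / Σ(L/AE) = 1.541/4.456×10⁻⁵ = 34.57 kN (tensile).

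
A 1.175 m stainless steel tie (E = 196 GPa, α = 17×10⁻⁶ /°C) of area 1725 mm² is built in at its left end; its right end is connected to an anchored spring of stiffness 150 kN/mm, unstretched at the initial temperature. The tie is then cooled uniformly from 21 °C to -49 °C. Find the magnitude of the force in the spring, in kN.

P ≈ 138 kN

If the spring were absent the tie would shorten by αΔT L = 17×10⁻⁶ × 70 × 1175 = 1.398 mm.
With a force P in the spring, the elastic change of the tie is PL/(AE) and that of the spring is P/k; compatibility requires their sum to equal δ_free.
P [ L/(AE) + 1/k ] = δ_free → P [ 1175/(1725×196×10³) + 1/(150×10³) ] = 1.398.
P = 1.398 / 1.014×10⁻⁵ = 137900 N.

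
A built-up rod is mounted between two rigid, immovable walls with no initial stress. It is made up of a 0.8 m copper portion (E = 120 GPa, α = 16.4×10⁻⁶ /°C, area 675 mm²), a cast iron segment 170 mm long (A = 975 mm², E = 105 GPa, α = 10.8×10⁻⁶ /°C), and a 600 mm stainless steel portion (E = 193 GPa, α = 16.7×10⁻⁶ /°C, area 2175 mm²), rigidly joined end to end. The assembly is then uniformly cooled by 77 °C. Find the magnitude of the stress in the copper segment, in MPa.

σ ≈ 220 MPa (tensile)

With the walls removed the bar would change length by δ_free = Σ αᵢΔT Lᵢ = 16.4×10⁻⁶×77×800 + 10.8×10⁻⁶×77×170 + 16.7×10⁻⁶×77×600 = 1.923 mm.
The rigid supports impose zero overall length change; the single axial force P common to all segments must satisfy P Σ Lᵢ/(AᵢEᵢ) = δ_free.
Σ Lᵢ/(AᵢEᵢ) = 800/(675×120×10³) + 170/(975×105×10³) + 600/(2175×193×10³) = 1.297×10⁻⁵ mm/N.
P = 1.923 / 1.297×10⁻⁵ = 148300 N = 148.3 kN, tensile.
σ_{copper} = P / A = 148300 / 675 = 219.7 MPa.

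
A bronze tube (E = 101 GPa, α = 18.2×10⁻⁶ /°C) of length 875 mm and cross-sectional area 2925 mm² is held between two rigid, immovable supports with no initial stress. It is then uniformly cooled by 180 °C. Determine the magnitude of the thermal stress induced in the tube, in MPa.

σ ≈ 331 MPa (tensile)

The supports are rigid, so the total axial strain is zero. The restrained thermal strain is ε = αΔT = 18.2×10⁻⁶ × 180 = 3276×10⁻⁶.
The stress required to suppress this strain is σ = Eε = 101×10³ × 3276×10⁻⁶ = 330.9 MPa, tensile since the tube is trying to contract.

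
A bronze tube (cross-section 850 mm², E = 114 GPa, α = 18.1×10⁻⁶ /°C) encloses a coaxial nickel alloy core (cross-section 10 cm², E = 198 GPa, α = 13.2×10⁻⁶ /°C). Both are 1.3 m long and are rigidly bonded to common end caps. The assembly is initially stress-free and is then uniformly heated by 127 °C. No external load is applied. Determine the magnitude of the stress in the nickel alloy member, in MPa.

Both members must finish at the same length. With the larger α, the bronze tends to over-expand; the plates restrain it, putting the bronze in compression and the nickel alloy in tension. With no external load the two internal forces are equal and opposite, magnitude P.
Equating the net (thermal + elastic) strains gives |α₁ − α₂|·ΔT = P·[1/(A₁E₁) + 1/(A₂E₂)].
|α₁ − α₂|·ΔT = 4.9×10⁻⁶ × 127 = 0.0006223.
1/(A₁E₁) + 1/(A₂E₂) = 1/(850×114×10³) + 1/(1000×198×10³) = 1.537×10⁻⁸ N⁻¹.
So P = 0.0006223 / 1.537×10⁻⁸ = 40.49 kN.
σ_{nickel alloy} = P/A₂ = 40490/1000 = 40.49 MPa, tensile.

σ ≈ 40.5 MPa (tensile)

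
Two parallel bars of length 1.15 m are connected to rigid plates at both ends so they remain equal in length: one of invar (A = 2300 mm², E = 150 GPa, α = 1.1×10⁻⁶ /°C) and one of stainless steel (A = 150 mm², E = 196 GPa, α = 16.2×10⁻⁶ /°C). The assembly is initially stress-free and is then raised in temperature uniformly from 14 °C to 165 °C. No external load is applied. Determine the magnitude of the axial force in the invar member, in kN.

P ≈ 61.8 kN (tensile in the invar)

Both members must finish at the same length. With the larger α, the stainless steel tends to over-expand; the plates restrain it, putting the stainless steel in compression and the invar in tension. With no external load the two internal forces are equal and opposite, magnitude P.
Setting the final lengths equal and cancelling L: (α₁ − α₂)ΔT = P/(A₁E₁) + P/(A₂E₂).
|α₁ − α₂|·ΔT = 15.1×10⁻⁶ × 151 = 0.00228.
1/(A₁E₁) + 1/(A₂E₂) = 1/(2300×150×10³) + 1/(150×196×10³) = 3.691×10⁻⁸ N⁻¹.
P = 0.00228 / 3.691×10⁻⁸ = 61770 N = 61.77 kN.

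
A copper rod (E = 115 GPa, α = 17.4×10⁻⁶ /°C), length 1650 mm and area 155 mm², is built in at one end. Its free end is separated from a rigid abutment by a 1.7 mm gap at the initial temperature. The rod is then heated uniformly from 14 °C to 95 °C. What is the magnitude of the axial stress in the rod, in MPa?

σ ≈ 43.6 MPa (compressive)

Unrestrained expansion: δ_free = αΔT L = 17.4×10⁻⁶ × 81 × 1650 = 2.326 mm.
This exceeds the 1.7 mm gap, so the wall pushes back. The portion of expansion that must be recovered elastically is δ_free − gap = 2.326 − 1.7 = 0.6255 mm.
Compatibility: PL/(AE) = 0.6255 mm, so σ = P/A = E × (0.6255/1650) = 43.6 MPa.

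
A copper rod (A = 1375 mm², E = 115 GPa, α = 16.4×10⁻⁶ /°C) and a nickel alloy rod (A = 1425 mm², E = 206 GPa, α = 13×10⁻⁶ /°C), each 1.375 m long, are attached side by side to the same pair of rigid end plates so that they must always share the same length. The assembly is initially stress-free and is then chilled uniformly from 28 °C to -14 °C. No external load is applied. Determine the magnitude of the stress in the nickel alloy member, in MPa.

The copper has the larger α, so on cooling it would change length more than the nickel alloy if both were free. The rigid plates force a common final length, so the copper is put into tension and the nickel alloy into compression, with equal and opposite forces P (no external load).
Equating the net (thermal + elastic) strains gives |α₁ − α₂|·ΔT = P·[1/(A₁E₁) + 1/(A₂E₂)].
|α₁ − α₂|·ΔT = 3.4×10⁻⁶ × 42 = 0.0001428.
1/(A₁E₁) + 1/(A₂E₂) = 1/(1375×115×10³) + 1/(1425×206×10³) = 9.731×10⁻⁹ N⁻¹.
P = 0.0001428 / 9.731×10⁻⁹ = 14680 N = 14.68 kN.
σ_{nickel alloy} = P/A₂ = 14680/1425 = 10.3 MPa, compressive.

σ ≈ 10.3 MPa (compressive)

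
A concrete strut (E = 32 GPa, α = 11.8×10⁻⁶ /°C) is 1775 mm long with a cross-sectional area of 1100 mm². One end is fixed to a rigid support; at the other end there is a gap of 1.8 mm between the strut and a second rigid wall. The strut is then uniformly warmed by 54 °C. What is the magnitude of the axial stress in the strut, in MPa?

Unrestrained expansion: δ_free = αΔT L = 11.8×10⁻⁶ × 54 × 1775 = 1.131 mm.
Since δ_free = 1.13 mm is less than the 1.8 mm gap, the strut never touches the wall. No axial force develops.

σ ≈ 0 MPa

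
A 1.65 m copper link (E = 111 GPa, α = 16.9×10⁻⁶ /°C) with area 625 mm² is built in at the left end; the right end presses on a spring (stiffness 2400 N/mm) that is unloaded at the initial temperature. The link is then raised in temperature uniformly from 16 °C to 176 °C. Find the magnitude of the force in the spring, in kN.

P ≈ 10.1 kN

If the spring were absent the link would lengthen by αΔT L = 16.9×10⁻⁶ × 160 × 1650 = 4.462 mm.
Let P be the compressive force at the spring. The link shortens elastically by PL/(AE) and the spring compresses by P/k; together these equal δ_free.
So P = δ_free / [L/(AE) + 1/k] = 4.462 / [ 1650/(625×111×10³) + 1/(2400) ].
P = 4.462 / 0.0004405 = 10130 N.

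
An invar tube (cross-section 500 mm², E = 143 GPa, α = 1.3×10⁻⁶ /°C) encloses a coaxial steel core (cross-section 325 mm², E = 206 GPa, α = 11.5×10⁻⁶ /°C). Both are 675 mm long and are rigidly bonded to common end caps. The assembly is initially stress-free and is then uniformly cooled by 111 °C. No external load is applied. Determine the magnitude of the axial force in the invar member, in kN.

The steel has the larger α, so on cooling it would change length more than the invar if both were free. The rigid plates force a common final length, so the steel is put into tension and the invar into compression, with equal and opposite forces P (no external load).
Setting the final lengths equal and cancelling L: (α₁ − α₂)ΔT = P/(A₁E₁) + P/(A₂E₂).
|α₁ − α₂|·ΔT = 10.2×10⁻⁶ × 111 = 0.001132.
1/(A₁E₁) + 1/(A₂E₂) = 1/(500×143×10³) + 1/(325×206×10³) = 2.892×10⁻⁸ N⁻¹.
So P = 0.001132 / 2.892×10⁻⁸ = 39.15 kN.

P ≈ 39.1 kN (compressive in the invar)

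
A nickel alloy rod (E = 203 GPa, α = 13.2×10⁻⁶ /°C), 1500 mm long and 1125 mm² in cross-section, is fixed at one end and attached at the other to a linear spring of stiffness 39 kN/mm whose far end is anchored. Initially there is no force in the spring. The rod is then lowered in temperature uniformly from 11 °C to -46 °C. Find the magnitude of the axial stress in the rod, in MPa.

The unrestrained thermal change is αΔT L = 13.2×10⁻⁶ × 57 × 1500 = 1.129 mm.
Let P be the tensile force in the spring. The rod extends elastically by PL/(AE) and the spring stretches by P/k; together these equal δ_free.
P [ L/(AE) + 1/k ] = δ_free → P [ 1500/(1125×203×10³) + 1/(39×10³) ] = 1.129.
P = 1.129 / 3.221×10⁻⁵ = 35040 N.
σ = P/A = 35040/1125 = 31.15 MPa.

σ ≈ 31.1 MPa (tensile)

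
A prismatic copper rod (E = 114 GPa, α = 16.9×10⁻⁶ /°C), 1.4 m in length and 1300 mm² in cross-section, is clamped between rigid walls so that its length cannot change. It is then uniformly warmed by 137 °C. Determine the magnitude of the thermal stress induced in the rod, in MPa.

Because both ends are immovable the net strain is zero, and the suppressed thermal strain is αΔT = 16.9×10⁻⁶ × 137 = 2315.3×10⁻⁶.
The stress required to suppress this strain is σ = Eε = 114×10³ × 2315.3×10⁻⁶ = 263.9 MPa, compressive since the rod is trying to expand.

σ ≈ 264 MPa (compressive)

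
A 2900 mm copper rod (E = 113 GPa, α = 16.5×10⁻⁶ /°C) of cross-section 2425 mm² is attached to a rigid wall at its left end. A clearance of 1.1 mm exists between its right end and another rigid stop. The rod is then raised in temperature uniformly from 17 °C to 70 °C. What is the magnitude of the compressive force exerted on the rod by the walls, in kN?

P ≈ 136 kN

If the wall were absent the rod would grow by αΔT L = 16.5×10⁻⁶ × 53 × 2900 = 2.536 mm.
After closing the 1.1 mm clearance, 2.536 − 1.1 = 1.436 mm of expansion remains to be suppressed by the wall.
Compatibility: PL/(AE) = 1.436 mm, so σ = P/A = E × (1.436/2900) = 55.96 MPa.
Force on the wall = σA = 55.96 × 2425 mm² = 135.7 kN.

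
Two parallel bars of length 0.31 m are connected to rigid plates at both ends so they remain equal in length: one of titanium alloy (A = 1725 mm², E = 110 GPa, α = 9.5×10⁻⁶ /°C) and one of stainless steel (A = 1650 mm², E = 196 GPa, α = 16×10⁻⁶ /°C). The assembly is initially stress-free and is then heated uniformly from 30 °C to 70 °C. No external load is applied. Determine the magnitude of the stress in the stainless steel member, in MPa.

The stainless steel has the larger α, so on heating it would change length more than the titanium alloy if both were free. The rigid plates force a common final length, so the stainless steel is put into compression and the titanium alloy into tension, with equal and opposite forces P (no external load).
Equating the net (thermal + elastic) strains gives |α₁ − α₂|·ΔT = P·[1/(A₁E₁) + 1/(A₂E₂)].
|α₁ − α₂|·ΔT = 6.5×10⁻⁶ × 40 = 0.00026.
1/(A₁E₁) + 1/(A₂E₂) = 1/(1725×110×10³) + 1/(1650×196×10³) = 8.362×10⁻⁹ N⁻¹.
So P = 0.00026 / 8.362×10⁻⁹ = 31.09 kN.
σ_{stainless steel} = P/A₂ = 31090/1650 = 18.84 MPa, compressive.

σ ≈ 18.8 MPa (compressive)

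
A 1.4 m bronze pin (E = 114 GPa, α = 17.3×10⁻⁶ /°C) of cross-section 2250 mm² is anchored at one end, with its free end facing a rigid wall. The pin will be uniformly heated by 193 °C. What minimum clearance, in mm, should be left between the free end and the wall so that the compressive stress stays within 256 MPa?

With no wall the pin would lengthen by αΔT L = 17.3×10⁻⁶ × 193 × 1400 = 4.674 mm.
At the allowable stress the elastic shortening the wall may impose is σL/E = 256 × 1400 / (114×10³) = 3.144 mm.
So the gap has to take up the difference, g_min = δ_free − σL/E = 4.674 − 3.144 = 1.531 mm.

g ≈ 1.53 mm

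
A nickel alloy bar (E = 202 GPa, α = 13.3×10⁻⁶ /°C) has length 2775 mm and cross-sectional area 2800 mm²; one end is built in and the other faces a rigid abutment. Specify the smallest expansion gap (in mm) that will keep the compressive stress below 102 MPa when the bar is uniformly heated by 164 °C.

g ≈ 4.65 mm

With no wall the bar would lengthen by αΔT L = 13.3×10⁻⁶ × 164 × 2775 = 6.053 mm.
At the allowable stress the elastic shortening the wall may impose is σL/E = 102 × 2775 / (202×10³) = 1.401 mm.
So the gap has to take up the difference, g_min = δ_free − σL/E = 6.053 − 1.401 = 4.652 mm.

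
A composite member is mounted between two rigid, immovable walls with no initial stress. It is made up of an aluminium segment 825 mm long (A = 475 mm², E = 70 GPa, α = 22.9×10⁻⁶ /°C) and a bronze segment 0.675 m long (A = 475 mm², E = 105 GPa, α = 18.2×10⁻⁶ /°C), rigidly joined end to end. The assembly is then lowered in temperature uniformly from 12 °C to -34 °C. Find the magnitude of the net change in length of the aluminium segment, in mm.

|ΔL| ≈ 0.0589 mm

If the supports were absent, the total length change would be Σ αᵢΔT Lᵢ = 22.9×10⁻⁶×46×825 + 18.2×10⁻⁶×46×675 = 1.434 mm.
Since the ends are fixed, an axial force P builds up, equal in every segment, with P · Σ Lᵢ/(AᵢEᵢ) = δ_free.
The series flexibility is Σ Lᵢ/(AᵢEᵢ) = 825/(475×70×10³) + 675/(475×105×10³) = 3.835×10⁻⁵ mm/N.
P = 1.434 / 3.835×10⁻⁵ = 37400 N = 37.4 kN, tensile.
For the aluminium segment, free thermal change = 22.9×10⁻⁶×46×825 = 0.8691 mm and elastic change from P = 37400×825/(475×70×10³) = 0.928 mm; these oppose, so the net change is 0.0589 mm (segment lengthens).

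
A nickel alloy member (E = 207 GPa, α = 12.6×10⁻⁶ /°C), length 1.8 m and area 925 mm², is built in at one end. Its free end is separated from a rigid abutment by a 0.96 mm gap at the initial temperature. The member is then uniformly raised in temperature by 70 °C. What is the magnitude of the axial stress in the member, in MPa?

σ ≈ 72.2 MPa (compressive)

Unrestrained expansion: δ_free = αΔT L = 12.6×10⁻⁶ × 70 × 1800 = 1.588 mm.
After closing the 0.96 mm clearance, 1.588 − 0.96 = 0.6276 mm of expansion remains to be suppressed by the wall.
So σ = E(δ_free − g)/L = 207×10³ × 0.6276/1800 = 72.17 MPa.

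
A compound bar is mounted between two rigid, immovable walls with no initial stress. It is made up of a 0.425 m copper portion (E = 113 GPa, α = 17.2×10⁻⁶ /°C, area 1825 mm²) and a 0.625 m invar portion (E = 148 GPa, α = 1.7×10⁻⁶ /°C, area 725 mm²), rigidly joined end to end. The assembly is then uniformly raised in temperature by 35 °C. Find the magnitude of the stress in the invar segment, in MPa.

σ ≈ 51.3 MPa (compressive)

Free thermal expansion of the whole bar: Σ αᵢΔT Lᵢ = 17.2×10⁻⁶×35×425 + 1.7×10⁻⁶×35×625 = 0.293 mm.
Since the ends are fixed, an axial force P builds up, equal in every segment, with P · Σ Lᵢ/(AᵢEᵢ) = δ_free.
Σ Lᵢ/(AᵢEᵢ) = 425/(1825×113×10³) + 625/(725×148×10³) = 7.886×10⁻⁶ mm/N.
P = 0.293 / 7.886×10⁻⁶ = 37160 N = 37.16 kN, compressive.
σ_{invar} = P / A = 37160 / 725 = 51.26 MPa.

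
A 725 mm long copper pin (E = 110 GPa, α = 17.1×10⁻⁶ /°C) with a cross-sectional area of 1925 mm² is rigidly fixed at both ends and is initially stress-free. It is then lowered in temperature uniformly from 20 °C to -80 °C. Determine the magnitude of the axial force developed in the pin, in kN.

P ≈ 362 kN (tensile)

With zero net strain, σ = E·αΔT = 110 GPa × 17.1×10⁻⁶ × 100 = 188.1 MPa.
Then P = σA = 188.1 × 1925 mm² = 362.1 kN, tensile.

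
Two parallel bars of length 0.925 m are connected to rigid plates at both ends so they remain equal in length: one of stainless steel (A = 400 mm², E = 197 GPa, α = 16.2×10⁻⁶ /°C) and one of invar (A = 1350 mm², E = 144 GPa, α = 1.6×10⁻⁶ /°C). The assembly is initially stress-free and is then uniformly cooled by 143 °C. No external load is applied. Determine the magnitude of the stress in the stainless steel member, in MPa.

The stainless steel has the larger α, so on cooling it would change length more than the invar if both were free. The rigid plates force a common final length, so the stainless steel is put into tension and the invar into compression, with equal and opposite forces P (no external load).
Equating the net (thermal + elastic) strains gives |α₁ − α₂|·ΔT = P·[1/(A₁E₁) + 1/(A₂E₂)].
|α₁ − α₂|·ΔT = 14.6×10⁻⁶ × 143 = 0.002088.
1/(A₁E₁) + 1/(A₂E₂) = 1/(400×197×10³) + 1/(1350×144×10³) = 1.783×10⁻⁸ N⁻¹.
So P = 0.002088 / 1.783×10⁻⁸ = 117.1 kN.
σ_{stainless steel} = P/A₁ = 117100/400 = 292.7 MPa, tensile.

σ ≈ 293 MPa (tensile)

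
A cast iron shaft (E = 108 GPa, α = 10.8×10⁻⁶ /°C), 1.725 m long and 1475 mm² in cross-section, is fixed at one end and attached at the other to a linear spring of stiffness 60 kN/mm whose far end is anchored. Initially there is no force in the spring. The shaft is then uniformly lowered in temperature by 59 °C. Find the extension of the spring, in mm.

Free thermal contraction: δ_free = αΔT L = 10.8×10⁻⁶ × 59 × 1725 = 1.099 mm.
Let P be the tensile force in the spring. The shaft extends elastically by PL/(AE) and the spring stretches by P/k; together these equal δ_free.
So P = δ_free / [L/(AE) + 1/k] = 1.099 / [ 1725/(1475×108×10³) + 1/(60×10³) ].
P = 1.099 / 2.75×10⁻⁵ = 39980 N.
Spring extension = P/k = 39980/(60×10³) = 0.6663 mm.

δ ≈ 0.666 mm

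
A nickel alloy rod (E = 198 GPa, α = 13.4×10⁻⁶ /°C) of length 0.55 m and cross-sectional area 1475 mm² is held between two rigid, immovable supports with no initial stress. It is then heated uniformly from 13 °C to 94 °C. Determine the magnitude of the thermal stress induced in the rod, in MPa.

σ ≈ 215 MPa (compressive)

Because both ends are immovable the net strain is zero, and the suppressed thermal strain is αΔT = 13.4×10⁻⁶ × 81 = 1085.4×10⁻⁶.
The stress required to suppress this strain is σ = Eε = 198×10³ × 1085.4×10⁻⁶ = 214.9 MPa, compressive since the rod is trying to expand.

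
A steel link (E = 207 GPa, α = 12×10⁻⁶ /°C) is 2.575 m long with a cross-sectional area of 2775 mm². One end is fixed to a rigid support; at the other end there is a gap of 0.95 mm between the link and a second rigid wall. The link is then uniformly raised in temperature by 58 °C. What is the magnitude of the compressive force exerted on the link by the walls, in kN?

Unrestrained expansion: δ_free = αΔT L = 12×10⁻⁶ × 58 × 2575 = 1.792 mm.
After closing the 0.95 mm clearance, 1.792 − 0.95 = 0.8422 mm of expansion remains to be suppressed by the wall.
That suppressed elongation corresponds to σ = E·Δ/L = 207×10³ × 0.8422/2575 = 67.7 MPa.
Force on the wall = σA = 67.7 × 2775 mm² = 187.9 kN.

P ≈ 188 kN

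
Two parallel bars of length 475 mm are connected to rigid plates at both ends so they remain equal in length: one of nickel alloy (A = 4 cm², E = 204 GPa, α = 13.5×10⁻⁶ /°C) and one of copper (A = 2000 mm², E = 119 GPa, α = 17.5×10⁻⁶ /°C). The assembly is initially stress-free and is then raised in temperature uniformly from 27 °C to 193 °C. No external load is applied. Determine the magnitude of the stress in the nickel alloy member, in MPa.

σ ≈ 101 MPa (tensile)

Both members must finish at the same length. With the larger α, the copper tends to over-expand; the plates restrain it, putting the copper in compression and the nickel alloy in tension. With no external load the two internal forces are equal and opposite, magnitude P.
Setting the final lengths equal and cancelling L: (α₁ − α₂)ΔT = P/(A₁E₁) + P/(A₂E₂).
|α₁ − α₂|·ΔT = 4×10⁻⁶ × 166 = 0.000664.
1/(A₁E₁) + 1/(A₂E₂) = 1/(400×204×10³) + 1/(2000×119×10³) = 1.646×10⁻⁸ N⁻¹.
So P = 0.000664 / 1.646×10⁻⁸ = 40.35 kN.
σ_{nickel alloy} = P/A₁ = 40350/400 = 100.9 MPa, tensile.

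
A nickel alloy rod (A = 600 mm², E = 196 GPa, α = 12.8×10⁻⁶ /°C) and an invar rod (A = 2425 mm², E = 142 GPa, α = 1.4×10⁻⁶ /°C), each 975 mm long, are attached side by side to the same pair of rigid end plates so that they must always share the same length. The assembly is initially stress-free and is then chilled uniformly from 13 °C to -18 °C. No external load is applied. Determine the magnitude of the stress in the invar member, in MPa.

σ ≈ 12.8 MPa (compressive)

Equilibrium of a rigid end plate with no external load gives equal and opposite internal forces ±P in the two members. Since α_{nickel alloy} > α_{invar}, cooling drives the nickel alloy into tension and the invar into compression.
Setting the final lengths equal and cancelling L: (α₁ − α₂)ΔT = P/(A₁E₁) + P/(A₂E₂).
|α₁ − α₂|·ΔT = 11.4×10⁻⁶ × 31 = 0.0003534.
1/(A₁E₁) + 1/(A₂E₂) = 1/(600×196×10³) + 1/(2425×142×10³) = 1.141×10⁻⁸ N⁻¹.
So P = 0.0003534 / 1.141×10⁻⁸ = 30.98 kN.
σ_{invar} = P/A₂ = 30980/2425 = 12.78 MPa, compressive.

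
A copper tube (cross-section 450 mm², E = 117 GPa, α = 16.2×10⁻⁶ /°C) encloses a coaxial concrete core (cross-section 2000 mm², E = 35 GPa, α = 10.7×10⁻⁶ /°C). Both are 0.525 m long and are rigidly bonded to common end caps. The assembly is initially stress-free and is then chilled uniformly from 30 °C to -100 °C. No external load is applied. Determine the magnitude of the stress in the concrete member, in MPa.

σ ≈ 10.7 MPa (compressive)

Both members must finish at the same length. With the larger α, the copper tends to over-contract; the plates restrain it, putting the copper in tension and the concrete in compression. With no external load the two internal forces are equal and opposite, magnitude P.
Equating the net (thermal + elastic) strains gives |α₁ − α₂|·ΔT = P·[1/(A₁E₁) + 1/(A₂E₂)].
|α₁ − α₂|·ΔT = 5.5×10⁻⁶ × 130 = 0.000715.
1/(A₁E₁) + 1/(A₂E₂) = 1/(450×117×10³) + 1/(2000×35×10³) = 3.328×10⁻⁸ N⁻¹.
P = 0.000715 / 3.328×10⁻⁸ = 21480 N = 21.48 kN.
σ_{concrete} = P/A₂ = 21480/2000 = 10.74 MPa, compressive.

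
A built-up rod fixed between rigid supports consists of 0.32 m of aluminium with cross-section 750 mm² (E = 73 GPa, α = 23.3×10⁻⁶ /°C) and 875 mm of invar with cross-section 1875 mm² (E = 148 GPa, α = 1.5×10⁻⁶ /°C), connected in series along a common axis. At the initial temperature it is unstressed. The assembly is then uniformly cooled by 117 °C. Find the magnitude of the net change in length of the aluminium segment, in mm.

If the supports were absent, the total length change would be Σ αᵢΔT Lᵢ = 23.3×10⁻⁶×117×320 + 1.5×10⁻⁶×117×875 = 1.026 mm.
The rigid supports impose zero overall length change; the single axial force P common to all segments must satisfy P Σ Lᵢ/(AᵢEᵢ) = δ_free.
The series flexibility is Σ Lᵢ/(AᵢEᵢ) = 320/(750×73×10³) + 875/(1875×148×10³) = 8.998×10⁻⁶ mm/N.
So P = 1.026 / 8.998×10⁻⁶ = 114 kN, tensile.
For the aluminium segment, free thermal change = 23.3×10⁻⁶×117×320 = 0.8724 mm and elastic change from P = 114000×320/(750×73×10³) = 0.6664 mm; these oppose, so the net change is 0.206 mm (segment shortens).

|ΔL| ≈ 0.206 mm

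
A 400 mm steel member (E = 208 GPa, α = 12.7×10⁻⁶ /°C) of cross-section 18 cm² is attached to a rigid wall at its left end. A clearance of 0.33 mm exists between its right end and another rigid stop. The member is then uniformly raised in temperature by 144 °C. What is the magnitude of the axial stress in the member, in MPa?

σ ≈ 209 MPa (compressive)

Free thermal elongation = αΔT L = 12.7×10⁻⁶ × 144 × 400 = 0.7315 mm.
After closing the 0.33 mm clearance, 0.7315 − 0.33 = 0.4015 mm of expansion remains to be suppressed by the wall.
That suppressed elongation corresponds to σ = E·Δ/L = 208×10³ × 0.4015/400 = 208.8 MPa.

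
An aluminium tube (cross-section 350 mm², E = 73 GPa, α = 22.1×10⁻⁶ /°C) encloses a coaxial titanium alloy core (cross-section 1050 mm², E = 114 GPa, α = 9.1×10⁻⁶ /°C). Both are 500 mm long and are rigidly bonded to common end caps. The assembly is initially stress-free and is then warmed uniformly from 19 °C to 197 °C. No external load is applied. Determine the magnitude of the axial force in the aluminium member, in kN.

P ≈ 48.7 kN (compressive in the aluminium)

Both members must finish at the same length. With the larger α, the aluminium tends to over-expand; the plates restrain it, putting the aluminium in compression and the titanium alloy in tension. With no external load the two internal forces are equal and opposite, magnitude P.
Equating the net (thermal + elastic) strains gives |α₁ − α₂|·ΔT = P·[1/(A₁E₁) + 1/(A₂E₂)].
|α₁ − α₂|·ΔT = 13×10⁻⁶ × 178 = 0.002314.
1/(A₁E₁) + 1/(A₂E₂) = 1/(350×73×10³) + 1/(1050×114×10³) = 4.749×10⁻⁸ N⁻¹.
So P = 0.002314 / 4.749×10⁻⁸ = 48.72 kN.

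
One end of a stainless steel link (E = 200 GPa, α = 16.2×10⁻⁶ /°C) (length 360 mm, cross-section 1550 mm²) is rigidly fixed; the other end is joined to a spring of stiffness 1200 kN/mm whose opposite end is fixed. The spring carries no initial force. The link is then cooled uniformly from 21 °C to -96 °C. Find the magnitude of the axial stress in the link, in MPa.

σ ≈ 221 MPa (tensile)

Free thermal contraction: δ_free = αΔT L = 16.2×10⁻⁶ × 117 × 360 = 0.6823 mm.
With a force P in the spring, the elastic change of the link is PL/(AE) and that of the spring is P/k; compatibility requires their sum to equal δ_free.
P [ L/(AE) + 1/k ] = δ_free → P [ 360/(1550×200×10³) + 1/(1200×10³) ] = 0.6823.
P = 0.6823 / 1.995×10⁻⁶ = 342100 N.
σ = P/A = 342100/1550 = 220.7 MPa.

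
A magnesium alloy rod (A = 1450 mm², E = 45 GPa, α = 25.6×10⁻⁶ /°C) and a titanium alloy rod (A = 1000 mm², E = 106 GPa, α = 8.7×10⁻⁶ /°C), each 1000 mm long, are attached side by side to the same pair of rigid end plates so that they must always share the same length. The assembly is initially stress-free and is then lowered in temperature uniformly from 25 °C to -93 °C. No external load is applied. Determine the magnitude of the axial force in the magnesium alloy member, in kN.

The magnesium alloy has the larger α, so on cooling it would change length more than the titanium alloy if both were free. The rigid plates force a common final length, so the magnesium alloy is put into tension and the titanium alloy into compression, with equal and opposite forces P (no external load).
Compatibility of the two members (thermal + elastic change equal): (α₁ − α₂)ΔT = P·[1/(A₁E₁) + 1/(A₂E₂)].
|α₁ − α₂|·ΔT = 16.9×10⁻⁶ × 118 = 0.001994.
1/(A₁E₁) + 1/(A₂E₂) = 1/(1450×45×10³) + 1/(1000×106×10³) = 2.476×10⁻⁸ N⁻¹.
So P = 0.001994 / 2.476×10⁻⁸ = 80.54 kN.

P ≈ 80.5 kN (tensile in the magnesium alloy)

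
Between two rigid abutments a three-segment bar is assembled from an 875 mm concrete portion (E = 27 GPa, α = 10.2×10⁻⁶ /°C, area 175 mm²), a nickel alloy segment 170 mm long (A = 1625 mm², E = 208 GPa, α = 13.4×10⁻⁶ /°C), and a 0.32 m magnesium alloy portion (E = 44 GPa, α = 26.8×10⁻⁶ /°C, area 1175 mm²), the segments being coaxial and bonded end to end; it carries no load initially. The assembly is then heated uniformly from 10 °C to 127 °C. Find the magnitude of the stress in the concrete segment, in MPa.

With the walls removed the bar would change length by δ_free = Σ αᵢΔT Lᵢ = 10.2×10⁻⁶×117×875 + 13.4×10⁻⁶×117×170 + 26.8×10⁻⁶×117×320 = 2.314 mm.
Since the ends are fixed, an axial force P builds up, equal in every segment, with P · Σ Lᵢ/(AᵢEᵢ) = δ_free.
Σ Lᵢ/(AᵢEᵢ) = 875/(175×27×10³) + 170/(1625×208×10³) + 320/(1175×44×10³) = 0.0001919 mm/N.
Hence P = δ_free / Σ(L/AE) = 2.314/0.0001919 = 12.06 kN (compressive).
σ_{concrete} = P / A = 12060 / 175 = 68.92 MPa.

σ ≈ 68.9 MPa (compressive)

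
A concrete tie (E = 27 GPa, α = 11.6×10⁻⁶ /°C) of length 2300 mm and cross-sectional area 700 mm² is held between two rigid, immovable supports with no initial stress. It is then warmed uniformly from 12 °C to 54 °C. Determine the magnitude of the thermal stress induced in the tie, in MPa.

With length fixed, the mechanical strain must cancel the thermal strain αΔT = 11.6×10⁻⁶ × 42 = 487.2×10⁻⁶.
σ = EαΔT = 27×10³ × 11.6×10⁻⁶ × 42 = 13.15 MPa (compressive; the tie is trying to expand).

σ ≈ 13.2 MPa (compressive)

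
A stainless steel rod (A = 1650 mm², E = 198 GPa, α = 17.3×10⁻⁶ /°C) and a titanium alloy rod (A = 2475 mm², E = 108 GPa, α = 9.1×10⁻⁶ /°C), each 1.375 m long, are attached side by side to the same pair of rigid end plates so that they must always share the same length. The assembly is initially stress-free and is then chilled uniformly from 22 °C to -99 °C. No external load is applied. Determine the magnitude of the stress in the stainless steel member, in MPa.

σ ≈ 88.4 MPa (tensile)

Both members must finish at the same length. With the larger α, the stainless steel tends to over-contract; the plates restrain it, putting the stainless steel in tension and the titanium alloy in compression. With no external load the two internal forces are equal and opposite, magnitude P.
Compatibility of the two members (thermal + elastic change equal): (α₁ − α₂)ΔT = P·[1/(A₁E₁) + 1/(A₂E₂)].
|α₁ − α₂|·ΔT = 8.2×10⁻⁶ × 121 = 0.0009922.
1/(A₁E₁) + 1/(A₂E₂) = 1/(1650×198×10³) + 1/(2475×108×10³) = 6.802×10⁻⁹ N⁻¹.
So P = 0.0009922 / 6.802×10⁻⁹ = 145.9 kN.
σ_{stainless steel} = P/A₁ = 145900/1650 = 88.41 MPa, tensile.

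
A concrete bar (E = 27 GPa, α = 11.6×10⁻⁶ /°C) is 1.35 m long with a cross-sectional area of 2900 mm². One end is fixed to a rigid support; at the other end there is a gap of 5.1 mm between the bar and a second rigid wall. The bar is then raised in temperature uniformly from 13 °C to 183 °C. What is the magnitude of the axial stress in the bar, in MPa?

If the wall were absent the bar would grow by αΔT L = 11.6×10⁻⁶ × 170 × 1350 = 2.662 mm.
This is smaller than the 5.1 mm clearance, so the bar expands freely without reaching the stop — the stress is zero.

σ ≈ 0 MPa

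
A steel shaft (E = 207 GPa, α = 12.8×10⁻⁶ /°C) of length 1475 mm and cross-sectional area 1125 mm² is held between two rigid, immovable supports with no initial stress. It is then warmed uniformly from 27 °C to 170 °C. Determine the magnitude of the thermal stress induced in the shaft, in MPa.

The supports are rigid, so the total axial strain is zero. The restrained thermal strain is ε = αΔT = 12.8×10⁻⁶ × 143 = 1830.4×10⁻⁶.
σ = EαΔT = 207×10³ × 12.8×10⁻⁶ × 143 = 378.9 MPa (compressive; the shaft is trying to expand).

σ ≈ 379 MPa (compressive)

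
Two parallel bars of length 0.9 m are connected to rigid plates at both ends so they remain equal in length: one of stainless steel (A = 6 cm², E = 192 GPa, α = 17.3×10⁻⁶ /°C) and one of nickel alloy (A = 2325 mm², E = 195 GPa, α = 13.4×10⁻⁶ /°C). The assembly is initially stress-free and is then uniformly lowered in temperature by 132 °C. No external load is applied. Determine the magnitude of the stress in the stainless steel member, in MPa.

Both members must finish at the same length. With the larger α, the stainless steel tends to over-contract; the plates restrain it, putting the stainless steel in tension and the nickel alloy in compression. With no external load the two internal forces are equal and opposite, magnitude P.
Setting the final lengths equal and cancelling L: (α₁ − α₂)ΔT = P/(A₁E₁) + P/(A₂E₂).
|α₁ − α₂|·ΔT = 3.9×10⁻⁶ × 132 = 0.0005148.
1/(A₁E₁) + 1/(A₂E₂) = 1/(600×192×10³) + 1/(2325×195×10³) = 1.089×10⁻⁸ N⁻¹.
So P = 0.0005148 / 1.089×10⁻⁸ = 47.29 kN.
σ_{stainless steel} = P/A₁ = 47290/600 = 78.82 MPa, tensile.

σ ≈ 78.8 MPa (tensile)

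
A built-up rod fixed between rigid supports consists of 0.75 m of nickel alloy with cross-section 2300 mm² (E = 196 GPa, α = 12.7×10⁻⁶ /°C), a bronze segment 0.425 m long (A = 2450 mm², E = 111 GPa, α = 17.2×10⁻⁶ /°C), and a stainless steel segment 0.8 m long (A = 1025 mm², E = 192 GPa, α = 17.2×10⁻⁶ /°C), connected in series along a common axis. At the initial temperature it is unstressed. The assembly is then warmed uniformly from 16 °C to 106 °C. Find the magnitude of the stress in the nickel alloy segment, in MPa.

Free thermal expansion of the whole bar: Σ αᵢΔT Lᵢ = 12.7×10⁻⁶×90×750 + 17.2×10⁻⁶×90×425 + 17.2×10⁻⁶×90×800 = 2.754 mm.
Since the ends are fixed, an axial force P builds up, equal in every segment, with P · Σ Lᵢ/(AᵢEᵢ) = δ_free.
The series flexibility is Σ Lᵢ/(AᵢEᵢ) = 750/(2300×196×10³) + 425/(2450×111×10³) + 800/(1025×192×10³) = 7.292×10⁻⁶ mm/N.
So P = 2.754 / 7.292×10⁻⁶ = 377.6 kN, compressive.
σ_{nickel alloy} = P / A = 377600 / 2300 = 164.2 MPa.

σ ≈ 164 MPa (compressive)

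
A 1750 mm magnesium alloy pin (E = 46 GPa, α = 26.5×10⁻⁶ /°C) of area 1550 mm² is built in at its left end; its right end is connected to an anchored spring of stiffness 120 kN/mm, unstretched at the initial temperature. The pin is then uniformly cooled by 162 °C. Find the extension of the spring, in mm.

δ ≈ 1.9 mm

Free thermal contraction: δ_free = αΔT L = 26.5×10⁻⁶ × 162 × 1750 = 7.513 mm.
With a force P in the spring, the elastic change of the pin is PL/(AE) and that of the spring is P/k; compatibility requires their sum to equal δ_free.
P [ L/(AE) + 1/k ] = δ_free → P [ 1750/(1550×46×10³) + 1/(120×10³) ] = 7.513.
P = 7.513 / 3.288×10⁻⁵ = 228500 N.
Spring extension = P/k = 228500/(120×10³) = 1.904 mm.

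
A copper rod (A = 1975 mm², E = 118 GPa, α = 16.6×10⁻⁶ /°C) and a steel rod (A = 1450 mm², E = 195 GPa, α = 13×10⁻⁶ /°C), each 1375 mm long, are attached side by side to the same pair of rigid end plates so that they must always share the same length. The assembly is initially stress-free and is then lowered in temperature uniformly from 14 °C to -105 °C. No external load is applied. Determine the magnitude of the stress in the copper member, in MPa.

σ ≈ 27.7 MPa (tensile)

Equilibrium of a rigid end plate with no external load gives equal and opposite internal forces ±P in the two members. Since α_{copper} > α_{steel}, cooling drives the copper into tension and the steel into compression.
Setting the final lengths equal and cancelling L: (α₁ − α₂)ΔT = P/(A₁E₁) + P/(A₂E₂).
|α₁ − α₂|·ΔT = 3.6×10⁻⁶ × 119 = 0.0004284.
1/(A₁E₁) + 1/(A₂E₂) = 1/(1975×118×10³) + 1/(1450×195×10³) = 7.828×10⁻⁹ N⁻¹.
So P = 0.0004284 / 7.828×10⁻⁹ = 54.73 kN.
σ_{copper} = P/A₁ = 54730/1975 = 27.71 MPa, tensile.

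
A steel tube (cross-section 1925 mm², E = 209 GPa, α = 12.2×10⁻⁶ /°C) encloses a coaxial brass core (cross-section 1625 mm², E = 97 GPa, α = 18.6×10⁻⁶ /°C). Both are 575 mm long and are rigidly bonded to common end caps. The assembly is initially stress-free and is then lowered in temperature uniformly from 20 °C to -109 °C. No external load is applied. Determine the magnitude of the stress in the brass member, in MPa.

σ ≈ 57.5 MPa (tensile)

The brass has the larger α, so on cooling it would change length more than the steel if both were free. The rigid plates force a common final length, so the brass is put into tension and the steel into compression, with equal and opposite forces P (no external load).
Equating the net (thermal + elastic) strains gives |α₁ − α₂|·ΔT = P·[1/(A₁E₁) + 1/(A₂E₂)].
|α₁ − α₂|·ΔT = 6.4×10⁻⁶ × 129 = 0.0008256.
1/(A₁E₁) + 1/(A₂E₂) = 1/(1925×209×10³) + 1/(1625×97×10³) = 8.83×10⁻⁹ N⁻¹.
P = 0.0008256 / 8.83×10⁻⁹ = 93500 N = 93.5 kN.
σ_{brass} = P/A₂ = 93500/1625 = 57.54 MPa, tensile.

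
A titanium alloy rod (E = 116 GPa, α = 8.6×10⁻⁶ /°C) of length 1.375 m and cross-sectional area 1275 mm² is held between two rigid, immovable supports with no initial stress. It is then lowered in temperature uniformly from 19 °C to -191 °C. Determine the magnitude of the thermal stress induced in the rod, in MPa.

σ ≈ 209 MPa (tensile)

The supports are rigid, so the total axial strain is zero. The restrained thermal strain is ε = αΔT = 8.6×10⁻⁶ × 210 = 1806×10⁻⁶.
σ = EαΔT = 116×10³ × 8.6×10⁻⁶ × 210 = 209.5 MPa (tensile; the rod is trying to contract).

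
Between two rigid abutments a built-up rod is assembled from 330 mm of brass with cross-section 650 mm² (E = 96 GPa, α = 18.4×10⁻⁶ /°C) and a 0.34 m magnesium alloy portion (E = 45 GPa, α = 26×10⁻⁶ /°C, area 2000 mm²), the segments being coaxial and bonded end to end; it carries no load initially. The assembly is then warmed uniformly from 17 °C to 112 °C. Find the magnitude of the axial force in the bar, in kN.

P ≈ 156 kN (compressive)

With the walls removed the bar would change length by δ_free = Σ αᵢΔT Lᵢ = 18.4×10⁻⁶×95×330 + 26×10⁻⁶×95×340 = 1.417 mm.
Since the ends are fixed, an axial force P builds up, equal in every segment, with P · Σ Lᵢ/(AᵢEᵢ) = δ_free.
The series flexibility is Σ Lᵢ/(AᵢEᵢ) = 330/(650×96×10³) + 340/(2000×45×10³) = 9.066×10⁻⁶ mm/N.
P = 1.417 / 9.066×10⁻⁶ = 156300 N = 156.3 kN, compressive.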